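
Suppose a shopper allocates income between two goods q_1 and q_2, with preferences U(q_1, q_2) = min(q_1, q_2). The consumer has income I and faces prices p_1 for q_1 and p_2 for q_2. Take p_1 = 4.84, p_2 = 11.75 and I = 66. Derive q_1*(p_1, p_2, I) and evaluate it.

q_1* = 3.9783

Demand: q_1*(p_1,p_2,I) = I/(p_1 + p_2), q_2* = I/(p_1 + p_2).
Here 4.84 + 11.75 = 16.59, giving q_1* = 3.9783.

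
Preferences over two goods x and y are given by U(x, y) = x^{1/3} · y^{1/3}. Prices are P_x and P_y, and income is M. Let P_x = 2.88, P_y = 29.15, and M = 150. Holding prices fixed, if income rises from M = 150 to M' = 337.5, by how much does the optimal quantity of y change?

MU_x/MU_y = (1/3·y)/(1/3·x); tangency sets this equal to P_x/P_y.
So 1/3·P_y·y = 1/3·P_x·x; combined with the budget, a share 0.5 of income goes to x.
Demand: x*(P_x,P_y,M) = 0.5·M/P_x and y* = 0.5·M/P_y.
At P_x=2.88, P_y=29.15, M=150: y* = 0.5·150/29.15 = 2.5729.
At M' = 337.5: y* = 5.789. Change: 5.789 − 2.5729 = 3.2161.

Δy* = 3.2161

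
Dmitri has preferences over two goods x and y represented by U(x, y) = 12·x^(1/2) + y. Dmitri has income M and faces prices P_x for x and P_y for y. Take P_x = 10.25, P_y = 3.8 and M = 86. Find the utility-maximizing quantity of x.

MU_x = 6/√x, MU_y = 1. Tangency: 6/√x = P_x/P_y.
Thus x* = (6·P_y/P_x)² — independent of M — with the rest of income spent on y.
Plugging in: x* = (6·3.8/10.25)² = 4.9479.

x* = 4.9479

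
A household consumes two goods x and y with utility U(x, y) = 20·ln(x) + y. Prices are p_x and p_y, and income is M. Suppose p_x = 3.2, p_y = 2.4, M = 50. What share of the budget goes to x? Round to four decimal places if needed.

Set MRS = p_x/p_y: (20/x)/1 = p_x/p_y.
So x*(p_x,p_y) = 20·p_y/p_x, independent of income; and y* = (M − 20·p_y)/p_y.
At the given prices: x* = 20·2.4/3.2 = 15, and y* = 0.8333.
Expenditure on x: 3.2·15 = 48; share = 0.96.

share on x = 0.96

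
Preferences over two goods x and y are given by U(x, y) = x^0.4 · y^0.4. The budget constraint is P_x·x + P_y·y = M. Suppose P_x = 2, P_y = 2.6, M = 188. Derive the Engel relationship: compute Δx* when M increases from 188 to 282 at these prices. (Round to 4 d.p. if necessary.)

Δx* = 23.5

Tangency: MRS = y/x = P_x/P_y.
So 0.4·P_y·y = 0.4·P_x·x; combined with the budget, a share 0.5 of income goes to x.
Demand: x*(P_x,P_y,M) = 0.5·M/P_x and y* = 0.5·M/P_y.
At P_x=2, P_y=2.6, M=188: x* = 0.5·188/2 = 47.
At M' = 282: x* = 70.5. Change: 70.5 − 47 = 23.5.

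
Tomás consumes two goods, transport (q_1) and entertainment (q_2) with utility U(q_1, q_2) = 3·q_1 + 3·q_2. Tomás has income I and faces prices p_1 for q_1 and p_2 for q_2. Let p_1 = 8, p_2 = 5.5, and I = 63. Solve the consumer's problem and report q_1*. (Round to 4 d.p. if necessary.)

Linear utility — the consumer picks whichever good has higher MU/price: 3/8 = 0.375 vs 3/5.5 = 0.5455.
q_2 gives more utility per dollar, so spend all income on q_2: q_2* = I/p_2, q_1* = 0.
Numerically: q_1* = 0, q_2* = 11.4545.

q_1* = 0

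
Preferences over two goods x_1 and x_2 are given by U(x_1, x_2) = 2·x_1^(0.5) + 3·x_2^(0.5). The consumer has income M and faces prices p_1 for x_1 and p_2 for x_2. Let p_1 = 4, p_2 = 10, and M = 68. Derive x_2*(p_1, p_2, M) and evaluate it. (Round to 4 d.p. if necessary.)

x_2* = 3.2211

MRS = MU_x_1/MU_x_2 = (2/3)·(x_2/x_1)^(0.5). Set equal to p_1/p_2.
Solve for the ratio: x_2/x_1 = [(3/2)·p_1/p_2]^(2).
Substitute x_2 = (x_2/x_1)·x_1 into the budget: x_1* = M/(p_1 + p_2·(x_2/x_1)).
Numerically x_2/x_1 = 0.36, so x_1* = 68/(4 + 10·0.36) = 8.9474 and x_2* = 0.36·8.9474 = 3.2211.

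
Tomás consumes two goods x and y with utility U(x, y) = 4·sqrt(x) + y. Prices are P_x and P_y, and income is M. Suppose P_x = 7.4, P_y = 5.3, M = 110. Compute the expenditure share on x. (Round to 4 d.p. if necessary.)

share on x = 0.138

Utility is quasi-linear in y; the FOC for x is 2/√x = P_x/P_y.
Solve: √x = 2·P_y/P_x, so x*(P_x,P_y) = (2·P_y/P_x)², and y* = (M − P_x·x*)/P_y.
Plugging in: x* = (2·5.3/7.4)² = 2.0519, y* = 17.8899.
Expenditure on x: 7.4·2.0519 = 15.1838; share = 0.138.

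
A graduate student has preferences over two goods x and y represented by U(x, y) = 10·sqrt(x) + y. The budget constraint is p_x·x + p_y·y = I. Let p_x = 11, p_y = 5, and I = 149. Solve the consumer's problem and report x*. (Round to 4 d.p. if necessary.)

Utility is quasi-linear in y; the FOC for x is 5/√x = p_x/p_y.
Thus x* = (5·p_y/p_x)² — independent of I — with the rest of income spent on y.
Plugging in: x* = (5·5/11)² = 5.1653.

x* = 5.1653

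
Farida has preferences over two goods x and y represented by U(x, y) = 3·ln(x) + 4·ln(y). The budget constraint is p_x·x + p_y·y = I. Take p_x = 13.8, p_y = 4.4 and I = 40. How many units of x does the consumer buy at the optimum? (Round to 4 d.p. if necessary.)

x* = 1.2422

MU_x/MU_y = (3·y)/(4·x); tangency sets this equal to p_x/p_y.
So 3·p_y·y = 4·p_x·x; combined with the budget, a share 3/7 of income goes to x.
Demand: x*(p_x,p_y,I) = 3/7·I/p_x and y* = 4/7·I/p_y.
At p_x=13.8, p_y=4.4, I=40: x* = 3/7·40/13.8 = 1.2422.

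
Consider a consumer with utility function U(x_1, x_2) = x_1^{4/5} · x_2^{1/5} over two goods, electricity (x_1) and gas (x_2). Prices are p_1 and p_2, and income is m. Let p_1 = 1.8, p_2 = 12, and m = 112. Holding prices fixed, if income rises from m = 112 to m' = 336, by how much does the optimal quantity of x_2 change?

Tangency: MRS = 4·x_2/x_1 = p_1/p_2.
So 0.8·p_2·x_2 = 0.2·p_1·x_1; combined with the budget, a share 0.8 of income goes to x_1.
Demand: x_1*(p_1,p_2,m) = 0.8·m/p_1 and x_2* = 0.2·m/p_2.
At p_1=1.8, p_2=12, m=112: x_2* = 0.2·112/12 = 1.8667.
At m' = 336: x_2* = 5.6. Change: 5.6 − 1.8667 = 3.7333.

Δx_2* = 3.7333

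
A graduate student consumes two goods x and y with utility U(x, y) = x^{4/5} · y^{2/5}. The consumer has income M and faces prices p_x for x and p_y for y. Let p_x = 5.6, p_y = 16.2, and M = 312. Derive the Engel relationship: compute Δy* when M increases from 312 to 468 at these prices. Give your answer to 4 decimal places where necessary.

MU_x/MU_y = (0.8·y)/(0.4·x); tangency sets this equal to p_x/p_y.
Rearranging, p_y·y = (1/2)·p_x·x. Substituting into the budget gives p_x·x·(1 + (1/2)) = M.
Demand: x*(p_x,p_y,M) = 2/3·M/p_x and y* = 1/3·M/p_y.
At p_x=5.6, p_y=16.2, M=312: y* = 1/3·312/16.2 = 6.4198.
At M' = 468: y* = 9.6296. Change: 9.6296 − 6.4198 = 3.2099.

Δy* = 3.2099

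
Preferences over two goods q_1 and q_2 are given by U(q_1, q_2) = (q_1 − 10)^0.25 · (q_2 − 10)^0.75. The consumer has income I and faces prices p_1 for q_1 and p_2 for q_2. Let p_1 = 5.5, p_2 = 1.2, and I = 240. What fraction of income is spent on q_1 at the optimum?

share on q_1 = 0.4094

After buying the subsistence bundle (10, 10), a share 0.25 of the remaining income goes to q_1: q_1* = 10 + 0.25·(I − 10p_1 − 10p_2)/p_1.
Discretionary income = 240 − 10·5.5 − 10·1.2 = 173; q_1* = 10 + 0.25·173/5.5 = 17.8636; q_2* = 10 + 0.75·173/1.2 = 118.125.
Expenditure on q_1: 5.5·17.8636 = 98.25; share = 0.4094.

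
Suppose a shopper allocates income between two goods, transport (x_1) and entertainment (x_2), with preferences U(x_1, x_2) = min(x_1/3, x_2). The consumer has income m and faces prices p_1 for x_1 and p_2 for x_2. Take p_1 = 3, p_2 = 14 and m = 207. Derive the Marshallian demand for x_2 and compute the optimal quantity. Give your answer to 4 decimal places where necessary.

Demand: x_1*(p_1,p_2,m) = 3·m/(3·p_1 + p_2), x_2* = m/(3·p_1 + p_2).
Here 3·3 + 14 = 23, giving x_2* = 9.

x_2* = 9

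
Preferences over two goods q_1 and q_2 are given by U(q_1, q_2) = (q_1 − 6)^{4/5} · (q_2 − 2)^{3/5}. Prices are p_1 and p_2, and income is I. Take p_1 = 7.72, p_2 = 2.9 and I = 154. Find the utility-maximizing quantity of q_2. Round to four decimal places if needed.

q_2* = 17.0562

MRS = (4/3)·(q_2−2)/(q_1−6). Tangency with p_1/p_2 gives q_2−2 = (3/4)·(p_1/p_2)·(q_1−6).
Substituting into the budget: q_1* = 6 + 4/7·(I − 6·p_1 − 2·p_2)/p_1, and q_2* = 2 + 3/7·(…)/p_2.
Discretionary income = 154 − 6·7.72 − 2·2.9 = 101.88; q_2* = 2 + 3/7·101.88/2.9 = 17.0562.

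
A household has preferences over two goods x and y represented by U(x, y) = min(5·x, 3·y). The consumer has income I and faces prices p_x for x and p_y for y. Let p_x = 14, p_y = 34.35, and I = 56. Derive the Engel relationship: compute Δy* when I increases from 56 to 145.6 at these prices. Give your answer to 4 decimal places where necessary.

Δy* = 2.0959

Leontief preferences: the optimum is at the kink where x/3 = y/5, i.e. y = (5/3)·x.
Budget: p_x·x + p_y·(5/3)·x = I, so (3·p_x + 5·p_y)·x = 3·I.
Demand: x*(p_x,p_y,I) = 3·I/(3·p_x + 5·p_y), y* = 5·I/(3·p_x + 5·p_y).
Here 3·14 + 5·34.35 = 213.75, giving y* = 1.3099.
At I' = 145.6: y* = 3.4058. Change: 3.4058 − 1.3099 = 2.0959.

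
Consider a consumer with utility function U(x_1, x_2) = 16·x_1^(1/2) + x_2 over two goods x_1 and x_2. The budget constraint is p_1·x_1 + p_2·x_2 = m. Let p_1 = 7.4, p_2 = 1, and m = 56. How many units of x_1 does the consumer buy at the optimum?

x_1* = 1.1687

Utility is quasi-linear in x_2; the FOC for x_1 is 8/√x_1 = p_1/p_2.
Solve: √x_1 = 8·p_2/p_1, so x_1*(p_1,p_2) = (8·p_2/p_1)², and x_2* = (m − p_1·x_1*)/p_2.
Plugging in: x_1* = (8·1/7.4)² = 1.1687.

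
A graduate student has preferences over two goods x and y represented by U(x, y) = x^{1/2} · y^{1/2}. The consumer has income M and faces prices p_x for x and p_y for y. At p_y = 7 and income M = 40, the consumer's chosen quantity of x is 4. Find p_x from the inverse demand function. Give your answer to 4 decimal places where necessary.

p_x = 5

Tangency: MRS = y/x = p_x/p_y.
Rearranging, p_y·y = p_x·x. Substituting into the budget gives p_x·x·(1 + 1) = M.
Demand: x*(p_x,p_y,M) = 0.5·M/p_x and y* = 0.5·M/p_y.
Set x* = 4 in the demand function and solve for p_x: p_x = 5.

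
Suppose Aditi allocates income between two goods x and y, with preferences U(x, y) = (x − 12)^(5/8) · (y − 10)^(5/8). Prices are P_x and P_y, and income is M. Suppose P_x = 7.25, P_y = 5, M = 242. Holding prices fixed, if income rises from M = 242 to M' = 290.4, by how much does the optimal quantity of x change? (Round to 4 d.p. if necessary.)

Let x' = x−12, y' = y−10. MRS = y'/x' = P_x/P_y.
Substituting into the budget: x* = 12 + 0.5·(M − 12·P_x − 10·P_y)/P_x, and y* = 10 + 0.5·(…)/P_y.
Discretionary income = 242 − 12·7.25 − 10·5 = 105; x* = 12 + 0.5·105/7.25 = 19.2414.
At M' = 290.4: x* = 22.5793. Change: 22.5793 − 19.2414 = 3.3379.

Δx* = 3.3379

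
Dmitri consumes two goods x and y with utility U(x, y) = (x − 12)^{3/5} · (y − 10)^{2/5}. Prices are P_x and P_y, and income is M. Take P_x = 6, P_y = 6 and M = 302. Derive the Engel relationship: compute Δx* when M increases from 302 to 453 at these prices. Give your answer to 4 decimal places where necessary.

MRS = (3/2)·(y−10)/(x−12). Tangency with P_x/P_y gives y−10 = (2/3)·(P_x/P_y)·(x−12).
After buying the subsistence bundle (12, 10), a share 0.6 of the remaining income goes to x: x* = 12 + 0.6·(M − 12P_x − 10P_y)/P_x.
Discretionary income = 302 − 12·6 − 10·6 = 170; x* = 12 + 0.6·170/6 = 29.
At M' = 453: x* = 44.1. Change: 44.1 − 29 = 15.1.

Δx* = 15.1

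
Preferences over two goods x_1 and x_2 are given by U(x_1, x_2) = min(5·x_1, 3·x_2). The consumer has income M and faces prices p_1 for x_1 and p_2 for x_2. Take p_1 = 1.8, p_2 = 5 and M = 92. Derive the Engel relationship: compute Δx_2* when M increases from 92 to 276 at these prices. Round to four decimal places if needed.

With perfect complements, no substitution: consume in ratio x_1:x_2 = 3:5.
Budget: p_1·x_1 + p_2·(5/3)·x_1 = M, so (3·p_1 + 5·p_2)·x_1 = 3·M.
Demand: x_1*(p_1,p_2,M) = 3·M/(3·p_1 + 5·p_2), x_2* = 5·M/(3·p_1 + 5·p_2).
Here 3·1.8 + 5·5 = 30.4, giving x_2* = 15.1316.
At M' = 276: x_2* = 45.3947. Change: 45.3947 − 15.1316 = 30.2632.

Δx_2* = 30.2632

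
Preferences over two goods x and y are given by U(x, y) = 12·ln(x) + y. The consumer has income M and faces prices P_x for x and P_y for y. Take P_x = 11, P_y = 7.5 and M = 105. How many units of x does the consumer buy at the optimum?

x* = 8.1818

MU_x = 12/x, MU_y = 1. Tangency: 12/x = P_x/P_y.
So x*(P_x,P_y) = 12·P_y/P_x, independent of income; and y* = (M − 12·P_y)/P_y.
At the given prices: x* = 12·7.5/11 = 8.1818.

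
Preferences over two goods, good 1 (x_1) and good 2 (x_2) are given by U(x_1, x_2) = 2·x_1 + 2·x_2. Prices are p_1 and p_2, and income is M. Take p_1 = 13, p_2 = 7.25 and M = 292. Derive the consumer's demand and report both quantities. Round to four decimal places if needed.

x_1* = 0, x_2* = 40.2759

Perfect substitutes: compare marginal utility per dollar. 2/p_1 vs 2/p_2 → 0.1538 vs 0.2759.
x_2 gives more utility per dollar, so spend all income on x_2: x_2* = M/p_2, x_1* = 0.
Numerically: x_1* = 0, x_2* = 40.2759.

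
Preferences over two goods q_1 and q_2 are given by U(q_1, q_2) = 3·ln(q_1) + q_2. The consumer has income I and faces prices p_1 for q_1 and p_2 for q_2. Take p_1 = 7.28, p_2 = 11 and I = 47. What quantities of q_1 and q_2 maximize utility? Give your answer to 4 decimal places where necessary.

q_1* = 4.533, q_2* = 1.2727

Set MRS = p_1/p_2: (3/q_1)/1 = p_1/p_2.
So q_1*(p_1,p_2) = 3·p_2/p_1, independent of income; and q_2* = (I − 3·p_2)/p_2.
At the given prices: q_1* = 3·11/7.28 = 4.533, and q_2* = 1.2727.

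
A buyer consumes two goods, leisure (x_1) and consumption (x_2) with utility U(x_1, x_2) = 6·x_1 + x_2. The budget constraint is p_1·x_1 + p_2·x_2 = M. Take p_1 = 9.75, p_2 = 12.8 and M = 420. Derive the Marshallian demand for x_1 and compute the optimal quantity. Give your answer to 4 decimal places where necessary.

Perfect substitutes: compare marginal utility per dollar. 6/p_1 vs 1/p_2 → 0.6154 vs 0.0781.
x_1 gives more utility per dollar, so spend all income on x_1: x_1* = M/p_1, x_2* = 0.
Numerically: x_1* = 43.0769, x_2* = 0.

x_1* = 43.0769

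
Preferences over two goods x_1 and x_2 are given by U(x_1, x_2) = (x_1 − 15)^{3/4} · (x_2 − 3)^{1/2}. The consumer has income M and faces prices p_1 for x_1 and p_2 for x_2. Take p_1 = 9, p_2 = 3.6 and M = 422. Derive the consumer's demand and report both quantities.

Let x_1' = x_1−15, x_2' = x_2−3. MRS = (3/2)·x_2'/x_1' = p_1/p_2.
After buying the subsistence bundle (15, 3), a share 0.6 of the remaining income goes to x_1: x_1* = 15 + 0.6·(M − 15p_1 − 3p_2)/p_1.
Discretionary income = 422 − 15·9 − 3·3.6 = 276.2; x_1* = 15 + 0.6·276.2/9 = 33.4133; x_2* = 3 + 0.4·276.2/3.6 = 33.6889.

x_1* = 33.4133, x_2* = 33.6889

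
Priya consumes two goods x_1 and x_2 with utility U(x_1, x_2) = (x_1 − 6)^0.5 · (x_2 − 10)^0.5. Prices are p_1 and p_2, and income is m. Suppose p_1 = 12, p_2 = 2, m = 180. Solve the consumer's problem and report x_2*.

x_2* = 32

This is Cobb-Douglas in (x_1−6, x_2−10): tangency gives 0.5·p_2·(x_2−10) = 0.5·p_1·(x_1−6).
After buying the subsistence bundle (6, 10), a share 0.5 of the remaining income goes to x_1: x_1* = 6 + 0.5·(m − 6p_1 − 10p_2)/p_1.
Discretionary income = 180 − 6·12 − 10·2 = 88; x_2* = 10 + 0.5·88/2 = 32.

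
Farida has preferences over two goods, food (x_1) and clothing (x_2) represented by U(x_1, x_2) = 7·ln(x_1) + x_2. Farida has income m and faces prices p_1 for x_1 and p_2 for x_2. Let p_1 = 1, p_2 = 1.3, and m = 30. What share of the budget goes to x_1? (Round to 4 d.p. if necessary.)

Set MRS = p_1/p_2: (7/x_1)/1 = p_1/p_2.
So x_1*(p_1,p_2) = 7·p_2/p_1, independent of income; and x_2* = (m − 7·p_2)/p_2.
At the given prices: x_1* = 7·1.3/1 = 9.1, and x_2* = 16.0769.
Expenditure on x_1: 1·9.1 = 9.1; share = 0.3033.

share on x_1 = 0.3033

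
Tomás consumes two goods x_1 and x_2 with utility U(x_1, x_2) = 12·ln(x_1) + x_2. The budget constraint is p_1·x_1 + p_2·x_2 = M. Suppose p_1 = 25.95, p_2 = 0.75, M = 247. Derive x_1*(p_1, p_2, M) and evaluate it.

MU_x_1 = 12/x_1, MU_x_2 = 1. Tangency: 12/x_1 = p_1/p_2.
So x_1*(p_1,p_2) = 12·p_2/p_1, independent of income; and x_2* = (M − 12·p_2)/p_2.
At the given prices: x_1* = 12·0.75/25.95 = 0.3468.

x_1* = 0.3468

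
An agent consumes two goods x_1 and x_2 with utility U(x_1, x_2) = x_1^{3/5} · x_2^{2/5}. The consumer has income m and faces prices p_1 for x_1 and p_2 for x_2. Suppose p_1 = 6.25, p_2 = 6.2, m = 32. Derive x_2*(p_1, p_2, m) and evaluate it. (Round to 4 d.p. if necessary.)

x_2* = 2.0645

MU_x_1/MU_x_2 = (0.6·x_2)/(0.4·x_1); tangency sets this equal to p_1/p_2.
So 0.6·p_2·x_2 = 0.4·p_1·x_1; combined with the budget, a share 0.6 of income goes to x_1.
Demand: x_1*(p_1,p_2,m) = 0.6·m/p_1 and x_2* = 0.4·m/p_2.
At p_1=6.25, p_2=6.2, m=32: x_2* = 0.4·32/6.2 = 2.0645.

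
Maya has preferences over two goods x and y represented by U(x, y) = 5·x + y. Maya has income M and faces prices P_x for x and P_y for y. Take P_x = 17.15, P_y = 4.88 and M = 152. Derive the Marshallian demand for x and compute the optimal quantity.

Perfect substitutes: compare marginal utility per dollar. 5/P_x vs 1/P_y → 0.2915 vs 0.2049.
x gives more utility per dollar, so spend all income on x: x* = M/P_x, y* = 0.
Numerically: x* = 8.863, y* = 0.

x* = 8.863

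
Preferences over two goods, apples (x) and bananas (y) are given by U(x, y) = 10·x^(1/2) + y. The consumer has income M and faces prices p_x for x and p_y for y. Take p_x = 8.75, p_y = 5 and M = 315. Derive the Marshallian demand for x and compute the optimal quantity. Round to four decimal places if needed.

MU_x = 5/√x, MU_y = 1. Tangency: 5/√x = p_x/p_y.
Thus x* = (5·p_y/p_x)² — independent of M — with the rest of income spent on y.
Plugging in: x* = (5·5/8.75)² = 8.1633.

x* = 8.1633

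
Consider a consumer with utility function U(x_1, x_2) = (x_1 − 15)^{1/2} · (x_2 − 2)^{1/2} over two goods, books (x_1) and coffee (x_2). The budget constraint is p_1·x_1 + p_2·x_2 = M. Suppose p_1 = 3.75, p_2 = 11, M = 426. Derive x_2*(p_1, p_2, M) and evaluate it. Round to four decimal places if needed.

x_2* = 17.8068

MRS = (x_2−2)/(x_1−15). Tangency with p_1/p_2 gives x_2−2 = (p_1/p_2)·(x_1−15).
Substituting into the budget: x_1* = 15 + 0.5·(M − 15·p_1 − 2·p_2)/p_1, and x_2* = 2 + 0.5·(…)/p_2.
Discretionary income = 426 − 15·3.75 − 2·11 = 347.75; x_2* = 2 + 0.5·347.75/11 = 17.8068.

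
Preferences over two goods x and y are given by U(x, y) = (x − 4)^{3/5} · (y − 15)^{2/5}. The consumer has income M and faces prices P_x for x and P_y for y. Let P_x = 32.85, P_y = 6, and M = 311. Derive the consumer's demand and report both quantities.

MRS = (3/2)·(y−15)/(x−4). Tangency with P_x/P_y gives y−15 = (2/3)·(P_x/P_y)·(x−4).
Substituting into the budget: x* = 4 + 0.6·(M − 4·P_x − 15·P_y)/P_x, and y* = 15 + 0.4·(…)/P_y.
Discretionary income = 311 − 4·32.85 − 15·6 = 89.6; x* = 4 + 0.6·89.6/32.85 = 5.6365; y* = 15 + 0.4·89.6/6 = 20.9733.

x* = 5.6365, y* = 20.9733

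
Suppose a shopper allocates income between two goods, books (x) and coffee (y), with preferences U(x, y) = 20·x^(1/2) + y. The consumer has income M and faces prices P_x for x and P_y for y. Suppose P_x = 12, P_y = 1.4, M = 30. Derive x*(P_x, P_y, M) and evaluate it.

Solve: √x = 10·P_y/P_x, so x*(P_x,P_y) = (10·P_y/P_x)², and y* = (M − P_x·x*)/P_y.
Plugging in: x* = (10·1.4/12)² = 1.3611.

x* = 1.3611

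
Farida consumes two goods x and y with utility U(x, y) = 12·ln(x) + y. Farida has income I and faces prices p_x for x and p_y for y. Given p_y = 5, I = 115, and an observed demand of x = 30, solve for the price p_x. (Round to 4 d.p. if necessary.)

MU_x = 12/x, MU_y = 1. Tangency: 12/x = p_x/p_y.
So x*(p_x,p_y) = 12·p_y/p_x, independent of income; and y* = (I − 12·p_y)/p_y.
Set x* = 30 in the demand function and solve for p_x: p_x = 2.

p_x = 2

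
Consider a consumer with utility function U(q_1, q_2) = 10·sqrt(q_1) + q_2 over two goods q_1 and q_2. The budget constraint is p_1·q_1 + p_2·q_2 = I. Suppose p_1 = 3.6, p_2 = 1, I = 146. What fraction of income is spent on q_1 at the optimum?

share on q_1 = 0.0476

Solve: √q_1 = 5·p_2/p_1, so q_1*(p_1,p_2) = (5·p_2/p_1)², and q_2* = (I − p_1·q_1*)/p_2.
Plugging in: q_1* = (5·1/3.6)² = 1.929, q_2* = 139.0556.
Expenditure on q_1: 3.6·1.929 = 6.9444; share = 0.0476.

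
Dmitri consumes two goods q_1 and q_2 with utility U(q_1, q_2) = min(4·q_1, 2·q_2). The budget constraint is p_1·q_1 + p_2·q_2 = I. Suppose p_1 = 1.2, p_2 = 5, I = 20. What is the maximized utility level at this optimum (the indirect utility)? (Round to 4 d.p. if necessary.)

With perfect complements, no substitution: consume in ratio q_1:q_2 = 2:4.
Budget: p_1·q_1 + p_2·2·q_1 = I, so (2·p_1 + 4·p_2)·q_1 = 2·I.
Demand: q_1*(p_1,p_2,I) = 2·I/(2·p_1 + 4·p_2), q_2* = 4·I/(2·p_1 + 4·p_2).
Here 2·1.2 + 4·5 = 22.4, giving q_1* = 1.7857 and q_2* = 3.5714.
Utility at the optimum: U(1.7857, 3.5714) = 7.1429.

V = 7.1429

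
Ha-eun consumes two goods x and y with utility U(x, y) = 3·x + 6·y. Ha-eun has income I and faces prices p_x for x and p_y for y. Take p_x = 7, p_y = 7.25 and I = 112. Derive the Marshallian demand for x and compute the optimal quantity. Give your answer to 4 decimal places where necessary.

Perfect substitutes: compare marginal utility per dollar. 3/p_x vs 6/p_y → 0.4286 vs 0.8276.
y gives more utility per dollar, so spend all income on y: y* = I/p_y, x* = 0.
Numerically: x* = 0, y* = 15.4483.

x* = 0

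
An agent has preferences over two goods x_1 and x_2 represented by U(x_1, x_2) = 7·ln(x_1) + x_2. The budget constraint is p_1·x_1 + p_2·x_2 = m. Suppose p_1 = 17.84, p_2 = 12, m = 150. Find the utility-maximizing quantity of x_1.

x_1* = 4.7085

Set MRS = p_1/p_2: (7/x_1)/1 = p_1/p_2.
So x_1*(p_1,p_2) = 7·p_2/p_1, independent of income; and x_2* = (m − 7·p_2)/p_2.
At the given prices: x_1* = 7·12/17.84 = 4.7085.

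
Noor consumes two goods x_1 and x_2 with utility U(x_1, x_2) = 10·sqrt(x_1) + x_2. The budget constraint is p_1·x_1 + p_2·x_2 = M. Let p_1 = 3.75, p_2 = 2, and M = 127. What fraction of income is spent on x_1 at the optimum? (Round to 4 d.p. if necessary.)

Set MRS = p_1/p_2: 5·x_1^(−1/2) = p_1/p_2.
Thus x_1* = (5·p_2/p_1)² — independent of M — with the rest of income spent on x_2.
Plugging in: x_1* = (5·2/3.75)² = 7.1111, x_2* = 50.1667.
Expenditure on x_1: 3.75·7.1111 = 26.6667; share = 0.21.

share on x_1 = 0.21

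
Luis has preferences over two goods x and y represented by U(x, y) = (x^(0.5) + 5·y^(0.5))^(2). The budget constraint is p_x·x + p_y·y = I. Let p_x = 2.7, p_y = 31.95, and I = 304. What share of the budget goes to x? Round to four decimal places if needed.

share on x = 0.3213

With the ratio pinned down, the budget gives x* = I/(p_x + p_y·(y/x)) and y* = (y/x)·x*.
Numerically y/x = 0.178536, so x* = 304/(2.7 + 31.95·0.178536) = 36.1723 and y* = 0.178536·36.1723 = 6.4581.
Expenditure on x: 2.7·36.1723 = 97.6652; share = 0.3213.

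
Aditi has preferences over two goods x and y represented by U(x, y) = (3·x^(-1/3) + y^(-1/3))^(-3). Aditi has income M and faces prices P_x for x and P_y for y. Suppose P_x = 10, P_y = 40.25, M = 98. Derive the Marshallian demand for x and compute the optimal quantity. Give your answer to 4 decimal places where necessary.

x* = 6.0443

MU_x ∝ 3·x^(-4/3), MU_y ∝ y^(-4/3), so MRS = 3·(y/x)^(4/3) = P_x/P_y.
Solve for the ratio: y/x = [(1/3)·P_x/P_y]^(0.75).
Substitute y = (y/x)·x into the budget: x* = M/(P_x + P_y·(y/x)).
Numerically y/x = 0.154378, so x* = 98/(10 + 40.25·0.154378) = 6.0443.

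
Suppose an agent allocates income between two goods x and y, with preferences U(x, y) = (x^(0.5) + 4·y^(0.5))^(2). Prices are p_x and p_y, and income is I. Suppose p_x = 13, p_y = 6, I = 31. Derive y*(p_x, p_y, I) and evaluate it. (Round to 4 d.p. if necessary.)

MRS = MU_x/MU_y = (1/4)·(y/x)^(0.5). Set equal to p_x/p_y.
Solve for the ratio: y/x = [4·p_x/p_y]^(2).
Substitute y = (y/x)·x into the budget: x* = I/(p_x + p_y·(y/x)).
Numerically y/x = 75.111111, so x* = 31/(13 + 6·75.111111) = 0.0669 and y* = 75.111111·0.0669 = 5.0218.

y* = 5.0218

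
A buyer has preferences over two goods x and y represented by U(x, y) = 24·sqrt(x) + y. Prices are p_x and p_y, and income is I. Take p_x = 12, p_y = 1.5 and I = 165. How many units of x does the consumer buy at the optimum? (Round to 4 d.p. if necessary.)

Utility is quasi-linear in y; the FOC for x is 12/√x = p_x/p_y.
Solve: √x = 12·p_y/p_x, so x*(p_x,p_y) = (12·p_y/p_x)², and y* = (I − p_x·x*)/p_y.
Plugging in: x* = (12·1.5/12)² = 2.25.

x* = 2.25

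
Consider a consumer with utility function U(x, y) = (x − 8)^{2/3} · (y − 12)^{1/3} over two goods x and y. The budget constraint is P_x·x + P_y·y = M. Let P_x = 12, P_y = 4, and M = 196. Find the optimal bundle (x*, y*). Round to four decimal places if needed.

Let x' = x−8, y' = y−12. MRS = 2·y'/x' = P_x/P_y.
Substituting into the budget: x* = 8 + 2/3·(M − 8·P_x − 12·P_y)/P_x, and y* = 12 + 1/3·(…)/P_y.
Discretionary income = 196 − 8·12 − 12·4 = 52; x* = 8 + 2/3·52/12 = 10.8889; y* = 12 + 1/3·52/4 = 16.3333.

x* = 10.8889, y* = 16.3333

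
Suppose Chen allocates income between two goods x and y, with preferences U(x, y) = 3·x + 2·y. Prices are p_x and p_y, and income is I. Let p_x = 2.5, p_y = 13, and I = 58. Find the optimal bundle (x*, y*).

Perfect substitutes: compare marginal utility per dollar. 3/p_x vs 2/p_y → 1.2 vs 0.1538.
x gives more utility per dollar, so spend all income on x: x* = I/p_x, y* = 0.
Numerically: x* = 23.2, y* = 0.

x* = 23.2, y* = 0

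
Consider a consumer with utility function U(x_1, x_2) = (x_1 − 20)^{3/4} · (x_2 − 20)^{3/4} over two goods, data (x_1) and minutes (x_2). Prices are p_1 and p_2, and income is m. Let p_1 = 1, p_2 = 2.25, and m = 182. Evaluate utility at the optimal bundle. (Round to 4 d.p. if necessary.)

V = 243.5549

Let x_1' = x_1−20, x_2' = x_2−20. MRS = x_2'/x_1' = p_1/p_2.
Substituting into the budget: x_1* = 20 + 0.5·(m − 20·p_1 − 20·p_2)/p_1, and x_2* = 20 + 0.5·(…)/p_2.
Discretionary income = 182 − 20·1 − 20·2.25 = 117; x_1* = 20 + 0.5·117/1 = 78.5; x_2* = 20 + 0.5·117/2.25 = 46.
Utility at the optimum: U(78.5, 46) = 243.5549.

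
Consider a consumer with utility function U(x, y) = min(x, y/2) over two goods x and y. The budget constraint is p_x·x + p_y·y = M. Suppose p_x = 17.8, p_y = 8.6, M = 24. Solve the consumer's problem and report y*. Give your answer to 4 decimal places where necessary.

y* = 1.3714

Demand: x*(p_x,p_y,M) = M/(p_x + 2·p_y), y* = 2·M/(p_x + 2·p_y).
Here 17.8 + 2·8.6 = 35, giving y* = 1.3714.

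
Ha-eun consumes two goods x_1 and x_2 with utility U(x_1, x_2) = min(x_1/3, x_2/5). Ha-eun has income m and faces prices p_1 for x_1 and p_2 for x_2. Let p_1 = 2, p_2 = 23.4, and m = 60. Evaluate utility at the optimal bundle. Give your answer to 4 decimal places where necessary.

Here 3·2 + 5·23.4 = 123, giving x_1* = 1.4634 and x_2* = 2.439.
Utility at the optimum: U(1.4634, 2.439) = 0.4878.

V = 0.4878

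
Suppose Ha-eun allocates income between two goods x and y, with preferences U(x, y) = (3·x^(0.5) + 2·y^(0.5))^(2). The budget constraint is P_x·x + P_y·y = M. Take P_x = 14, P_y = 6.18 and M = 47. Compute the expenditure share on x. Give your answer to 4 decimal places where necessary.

Substitute y = (y/x)·x into the budget: x* = M/(P_x + P_y·(y/x)).
Numerically y/x = 2.280849, so x* = 47/(14 + 6.18·2.280849) = 1.6729 and y* = 2.280849·1.6729 = 3.8155.
Expenditure on x: 14·1.6729 = 23.42; share = 0.4983.

share on x = 0.4983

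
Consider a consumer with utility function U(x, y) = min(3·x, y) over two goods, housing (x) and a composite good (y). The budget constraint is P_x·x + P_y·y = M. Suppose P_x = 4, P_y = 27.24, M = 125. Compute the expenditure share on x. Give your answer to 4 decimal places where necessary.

share on x = 0.0467

Here 4 + 3·27.24 = 85.72, giving x* = 1.4582 and y* = 4.3747.
Expenditure on x: 4·1.4582 = 5.8329; share = 0.0467.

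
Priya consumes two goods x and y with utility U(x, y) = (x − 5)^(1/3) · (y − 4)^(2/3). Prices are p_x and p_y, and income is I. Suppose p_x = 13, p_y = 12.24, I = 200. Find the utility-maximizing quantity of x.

x* = 7.2062

This is Cobb-Douglas in (x−5, y−4): tangency gives 1/3·p_y·(y−4) = 2/3·p_x·(x−5).
After buying the subsistence bundle (5, 4), a share 1/3 of the remaining income goes to x: x* = 5 + 1/3·(I − 5p_x − 4p_y)/p_x.
Discretionary income = 200 − 5·13 − 4·12.24 = 86.04; x* = 5 + 1/3·86.04/13 = 7.2062.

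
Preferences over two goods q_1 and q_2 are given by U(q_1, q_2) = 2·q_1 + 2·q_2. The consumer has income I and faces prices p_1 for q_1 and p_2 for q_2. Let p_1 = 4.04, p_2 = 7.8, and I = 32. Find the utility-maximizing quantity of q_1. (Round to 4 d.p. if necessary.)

Perfect substitutes: compare marginal utility per dollar. 2/p_1 vs 2/p_2 → 0.495 vs 0.2564.
q_1 gives more utility per dollar, so spend all income on q_1: q_1* = I/p_1, q_2* = 0.
Numerically: q_1* = 7.9208, q_2* = 0.

q_1* = 7.9208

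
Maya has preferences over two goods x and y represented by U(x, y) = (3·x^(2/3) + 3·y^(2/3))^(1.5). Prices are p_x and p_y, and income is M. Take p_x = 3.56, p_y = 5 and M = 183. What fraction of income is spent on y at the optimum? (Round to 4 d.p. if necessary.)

MRS = MU_x/MU_y = (y/x)^(1/3). Set equal to p_x/p_y.
Solve for the ratio: y/x = [p_x/p_y]^(3).
Substitute y = (y/x)·x into the budget: x* = M/(p_x + p_y·(y/x)).
Numerically y/x = 0.360944, so x* = 183/(3.56 + 5·0.360944) = 34.1117 and y* = 0.360944·34.1117 = 12.3124.
Expenditure on y: 5·12.3124 = 61.5622; share = 0.3364.

share on y = 0.3364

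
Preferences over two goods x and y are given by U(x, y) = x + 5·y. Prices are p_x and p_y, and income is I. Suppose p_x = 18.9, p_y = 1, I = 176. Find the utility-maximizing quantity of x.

Linear utility — the consumer picks whichever good has higher MU/price: 1/18.9 = 0.0529 vs 5/1 = 5.
y gives more utility per dollar, so spend all income on y: y* = I/p_y, x* = 0.
Numerically: x* = 0, y* = 176.

x* = 0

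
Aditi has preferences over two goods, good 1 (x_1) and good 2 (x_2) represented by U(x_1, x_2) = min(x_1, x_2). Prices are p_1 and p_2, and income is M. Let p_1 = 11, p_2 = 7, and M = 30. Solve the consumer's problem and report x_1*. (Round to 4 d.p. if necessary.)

With perfect complements, no substitution: consume in ratio x_1:x_2 = 1:1.
Budget: p_1·x_1 + p_2·x_1 = M, so (p_1 + p_2)·x_1 = M.
Demand: x_1*(p_1,p_2,M) = M/(p_1 + p_2), x_2* = M/(p_1 + p_2).
Here 11 + 7 = 18, giving x_1* = 1.6667.

x_1* = 1.6667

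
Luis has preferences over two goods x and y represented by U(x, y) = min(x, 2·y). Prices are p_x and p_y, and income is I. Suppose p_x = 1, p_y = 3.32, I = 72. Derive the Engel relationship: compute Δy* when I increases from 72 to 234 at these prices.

With perfect complements, no substitution: consume in ratio x:y = 2:1.
Budget: p_x·x + p_y·(1/2)·x = I, so (2·p_x + p_y)·x = 2·I.
Demand: x*(p_x,p_y,I) = 2·I/(2·p_x + p_y), y* = I/(2·p_x + p_y).
Here 2·1 + 3.32 = 5.32, giving y* = 13.5338.
At I' = 234: y* = 43.985. Change: 43.985 − 13.5338 = 30.4511.

Δy* = 30.4511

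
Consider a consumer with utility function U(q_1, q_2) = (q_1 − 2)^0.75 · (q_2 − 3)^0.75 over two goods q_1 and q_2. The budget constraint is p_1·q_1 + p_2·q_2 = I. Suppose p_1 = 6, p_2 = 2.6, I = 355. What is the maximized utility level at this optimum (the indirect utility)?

V = 276.4188

Let q_1' = q_1−2, q_2' = q_2−3. MRS = q_2'/q_1' = p_1/p_2.
Substituting into the budget: q_1* = 2 + 0.5·(I − 2·p_1 − 3·p_2)/p_1, and q_2* = 3 + 0.5·(…)/p_2.
Discretionary income = 355 − 2·6 − 3·2.6 = 335.2; q_1* = 2 + 0.5·335.2/6 = 29.9333; q_2* = 3 + 0.5·335.2/2.6 = 67.4615.
Utility at the optimum: U(29.9333, 67.4615) = 276.4188.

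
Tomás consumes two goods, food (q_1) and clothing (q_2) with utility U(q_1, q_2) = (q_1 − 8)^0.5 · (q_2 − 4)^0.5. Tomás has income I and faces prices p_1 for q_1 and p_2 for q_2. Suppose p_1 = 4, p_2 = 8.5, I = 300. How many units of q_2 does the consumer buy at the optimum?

Discretionary income = 300 − 8·4 − 4·8.5 = 234; q_2* = 4 + 0.5·234/8.5 = 17.7647.

q_2* = 17.7647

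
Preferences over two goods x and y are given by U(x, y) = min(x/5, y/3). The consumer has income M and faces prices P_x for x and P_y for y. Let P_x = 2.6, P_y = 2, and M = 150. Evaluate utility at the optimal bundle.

Here 5·2.6 + 3·2 = 19, giving x* = 39.4737 and y* = 23.6842.
Utility at the optimum: U(39.4737, 23.6842) = 7.8947.

V = 7.8947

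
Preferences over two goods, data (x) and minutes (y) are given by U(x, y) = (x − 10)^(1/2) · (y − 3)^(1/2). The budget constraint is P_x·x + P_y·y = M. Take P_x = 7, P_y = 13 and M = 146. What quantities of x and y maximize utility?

Substituting into the budget: x* = 10 + 0.5·(M − 10·P_x − 3·P_y)/P_x, and y* = 3 + 0.5·(…)/P_y.
Discretionary income = 146 − 10·7 − 3·13 = 37; x* = 10 + 0.5·37/7 = 12.6429; y* = 3 + 0.5·37/13 = 4.4231.

x* = 12.6429, y* = 4.4231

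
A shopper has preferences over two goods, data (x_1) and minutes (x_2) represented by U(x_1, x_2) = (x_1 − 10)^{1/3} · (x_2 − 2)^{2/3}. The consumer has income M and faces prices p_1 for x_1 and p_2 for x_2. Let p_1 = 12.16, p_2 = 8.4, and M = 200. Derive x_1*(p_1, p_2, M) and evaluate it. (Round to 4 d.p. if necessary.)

This is Cobb-Douglas in (x_1−10, x_2−2): tangency gives 1/3·p_2·(x_2−2) = 2/3·p_1·(x_1−10).
After buying the subsistence bundle (10, 2), a share 1/3 of the remaining income goes to x_1: x_1* = 10 + 1/3·(M − 10p_1 − 2p_2)/p_1.
Discretionary income = 200 − 10·12.16 − 2·8.4 = 61.6; x_1* = 10 + 1/3·61.6/12.16 = 11.6886.

x_1* = 11.6886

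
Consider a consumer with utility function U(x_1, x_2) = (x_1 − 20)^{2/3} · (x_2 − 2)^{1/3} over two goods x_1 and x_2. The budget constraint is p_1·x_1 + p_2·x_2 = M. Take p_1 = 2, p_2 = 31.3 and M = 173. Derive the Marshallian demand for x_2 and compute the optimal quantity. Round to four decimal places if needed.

x_2* = 2.7497

MRS = 2·(x_2−2)/(x_1−20). Tangency with p_1/p_2 gives x_2−2 = (1/2)·(p_1/p_2)·(x_1−20).
After buying the subsistence bundle (20, 2), a share 2/3 of the remaining income goes to x_1: x_1* = 20 + 2/3·(M − 20p_1 − 2p_2)/p_1.
Discretionary income = 173 − 20·2 − 2·31.3 = 70.4; x_2* = 2 + 1/3·70.4/31.3 = 2.7497.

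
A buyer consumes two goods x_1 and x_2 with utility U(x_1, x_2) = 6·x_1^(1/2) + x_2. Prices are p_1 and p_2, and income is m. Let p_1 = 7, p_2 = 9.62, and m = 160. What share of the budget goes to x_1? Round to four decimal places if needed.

MU_x_1 = 3/√x_1, MU_x_2 = 1. Tangency: 3/√x_1 = p_1/p_2.
Solve: √x_1 = 3·p_2/p_1, so x_1*(p_1,p_2) = (3·p_2/p_1)², and x_2* = (m − p_1·x_1*)/p_2.
Plugging in: x_1* = (3·9.62/7)² = 16.998, x_2* = 4.2634.
Expenditure on x_1: 7·16.998 = 118.9857; share = 0.7437.

share on x_1 = 0.7437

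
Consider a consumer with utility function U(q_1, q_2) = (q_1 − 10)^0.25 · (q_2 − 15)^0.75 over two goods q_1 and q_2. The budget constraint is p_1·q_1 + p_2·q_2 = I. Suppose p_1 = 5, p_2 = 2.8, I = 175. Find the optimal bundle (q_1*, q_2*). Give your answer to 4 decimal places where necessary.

MRS = (1/3)·(q_2−15)/(q_1−10). Tangency with p_1/p_2 gives q_2−15 = 3·(p_1/p_2)·(q_1−10).
Substituting into the budget: q_1* = 10 + 0.25·(I − 10·p_1 − 15·p_2)/p_1, and q_2* = 15 + 0.75·(…)/p_2.
Discretionary income = 175 − 10·5 − 15·2.8 = 83; q_1* = 10 + 0.25·83/5 = 14.15; q_2* = 15 + 0.75·83/2.8 = 37.2321.

q_1* = 14.15, q_2* = 37.2321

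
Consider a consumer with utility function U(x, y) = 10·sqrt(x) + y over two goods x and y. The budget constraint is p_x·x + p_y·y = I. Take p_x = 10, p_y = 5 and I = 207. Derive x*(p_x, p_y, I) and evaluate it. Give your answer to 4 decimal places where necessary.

x* = 6.25

Set MRS = p_x/p_y: 5·x^(−1/2) = p_x/p_y.
Thus x* = (5·p_y/p_x)² — independent of I — with the rest of income spent on y.
Plugging in: x* = (5·5/10)² = 6.25.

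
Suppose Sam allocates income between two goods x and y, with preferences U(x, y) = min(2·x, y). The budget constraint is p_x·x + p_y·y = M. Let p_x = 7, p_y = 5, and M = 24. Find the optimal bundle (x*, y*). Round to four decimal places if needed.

x* = 1.4118, y* = 2.8235

Leontief preferences: the optimum is at the kink where x/1 = y/2, i.e. y = 2·x.
Budget: p_x·x + p_y·2·x = M, so (p_x + 2·p_y)·x = M.
Demand: x*(p_x,p_y,M) = M/(p_x + 2·p_y), y* = 2·M/(p_x + 2·p_y).
Here 7 + 2·5 = 17, giving x* = 1.4118 and y* = 2.8235.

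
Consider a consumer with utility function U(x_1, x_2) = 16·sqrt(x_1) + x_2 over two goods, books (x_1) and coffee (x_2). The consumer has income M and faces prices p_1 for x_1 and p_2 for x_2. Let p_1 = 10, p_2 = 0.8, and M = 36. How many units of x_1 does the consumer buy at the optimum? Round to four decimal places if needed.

x_1* = 0.4096

Set MRS = p_1/p_2: 8·x_1^(−1/2) = p_1/p_2.
Thus x_1* = (8·p_2/p_1)² — independent of M — with the rest of income spent on x_2.
Plugging in: x_1* = (8·0.8/10)² = 0.4096.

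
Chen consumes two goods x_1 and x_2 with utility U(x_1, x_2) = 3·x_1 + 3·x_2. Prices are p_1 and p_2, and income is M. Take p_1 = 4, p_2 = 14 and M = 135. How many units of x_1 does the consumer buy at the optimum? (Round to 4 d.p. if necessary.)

Perfect substitutes: compare marginal utility per dollar. 3/p_1 vs 3/p_2 → 0.75 vs 0.2143.
x_1 gives more utility per dollar, so spend all income on x_1: x_1* = M/p_1, x_2* = 0.
Numerically: x_1* = 33.75, x_2* = 0.

x_1* = 33.75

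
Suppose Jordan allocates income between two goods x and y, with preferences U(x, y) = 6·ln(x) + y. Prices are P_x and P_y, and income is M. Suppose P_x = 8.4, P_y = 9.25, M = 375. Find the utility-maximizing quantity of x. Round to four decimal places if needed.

Set MRS = P_x/P_y: (6/x)/1 = P_x/P_y.
So x*(P_x,P_y) = 6·P_y/P_x, independent of income; and y* = (M − 6·P_y)/P_y.
At the given prices: x* = 6·9.25/8.4 = 6.6071.

x* = 6.6071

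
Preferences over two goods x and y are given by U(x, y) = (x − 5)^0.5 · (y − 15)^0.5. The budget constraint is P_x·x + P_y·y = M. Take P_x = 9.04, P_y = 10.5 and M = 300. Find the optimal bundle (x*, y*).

MRS = (y−15)/(x−5). Tangency with P_x/P_y gives y−15 = (P_x/P_y)·(x−5).
Substituting into the budget: x* = 5 + 0.5·(M − 5·P_x − 15·P_y)/P_x, and y* = 15 + 0.5·(…)/P_y.
Discretionary income = 300 − 5·9.04 − 15·10.5 = 97.3; x* = 5 + 0.5·97.3/9.04 = 10.3816; y* = 15 + 0.5·97.3/10.5 = 19.6333.

x* = 10.3816, y* = 19.6333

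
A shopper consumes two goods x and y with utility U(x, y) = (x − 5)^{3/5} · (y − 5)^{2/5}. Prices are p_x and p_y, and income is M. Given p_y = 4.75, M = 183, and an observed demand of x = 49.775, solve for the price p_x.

Let x' = x−5, y' = y−5. MRS = (3/2)·y'/x' = p_x/p_y.
Substituting into the budget: x* = 5 + 0.6·(M − 5·p_x − 5·p_y)/p_x, and y* = 5 + 0.4·(…)/p_y.
Set x* = 49.775 in the demand function and solve for p_x: p_x = 2.

p_x = 2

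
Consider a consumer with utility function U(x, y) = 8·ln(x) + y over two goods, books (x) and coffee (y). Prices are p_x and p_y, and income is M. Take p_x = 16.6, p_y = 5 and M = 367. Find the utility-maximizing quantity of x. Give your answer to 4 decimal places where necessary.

x* = 2.4096

MU_x = 8/x, MU_y = 1. Tangency: 8/x = p_x/p_y.
So x*(p_x,p_y) = 8·p_y/p_x, independent of income; and y* = (M − 8·p_y)/p_y.
At the given prices: x* = 8·5/16.6 = 2.4096.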